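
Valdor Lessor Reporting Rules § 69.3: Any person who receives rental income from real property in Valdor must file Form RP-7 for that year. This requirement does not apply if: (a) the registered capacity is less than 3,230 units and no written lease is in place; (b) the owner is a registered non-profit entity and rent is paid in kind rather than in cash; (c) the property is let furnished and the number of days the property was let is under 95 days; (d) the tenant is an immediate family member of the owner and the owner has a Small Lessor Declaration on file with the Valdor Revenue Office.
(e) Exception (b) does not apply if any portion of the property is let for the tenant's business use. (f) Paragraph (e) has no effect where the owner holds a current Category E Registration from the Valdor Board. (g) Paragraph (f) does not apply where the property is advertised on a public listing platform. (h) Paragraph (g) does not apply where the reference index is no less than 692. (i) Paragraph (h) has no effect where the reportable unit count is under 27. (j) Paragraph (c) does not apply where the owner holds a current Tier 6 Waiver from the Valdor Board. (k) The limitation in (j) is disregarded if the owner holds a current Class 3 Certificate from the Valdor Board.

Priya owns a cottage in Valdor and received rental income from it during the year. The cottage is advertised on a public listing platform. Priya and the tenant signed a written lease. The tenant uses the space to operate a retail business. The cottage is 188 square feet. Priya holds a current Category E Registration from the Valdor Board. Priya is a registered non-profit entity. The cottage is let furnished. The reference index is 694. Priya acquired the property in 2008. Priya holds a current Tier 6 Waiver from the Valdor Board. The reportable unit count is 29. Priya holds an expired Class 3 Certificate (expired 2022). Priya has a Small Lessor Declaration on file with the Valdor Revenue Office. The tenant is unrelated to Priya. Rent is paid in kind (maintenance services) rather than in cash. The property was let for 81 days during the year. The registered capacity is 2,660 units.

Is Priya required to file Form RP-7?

Exception (a) fails — a written lease is in place.
Exception (b)'s conditions are all satisfied: Priya is a registered non-profit; rent is paid in kind. As to paragraphs (e)–(i): (e) applies (the space is let for business use), but yields to (f): (f) operates against (e): a current Category E Registration is held. (g) operates (the property is publicly advertised), but is displaced by (h): (h) operates against (g): the reference index is 694, meeting the 692 threshold. (i), which would lift (h), is inapplicable — the reportable unit count is 29, not under 27. So (b) applies.
Exception (c): the property is let furnished; the number of days the property was let is 81 days, under the 95 days limit — every condition holds. But applying paragraphs (j)–(k): (j) operates against (c): a current Tier 6 Waiver is held. (k) does not operate here (no current Class 3 Certificate is held), so (j) stands. Exception (c) does not apply.
Exception (d) fails — the tenant is unrelated to the owner.

No — exception (b) applies; Priya is not required to file Form RP-7.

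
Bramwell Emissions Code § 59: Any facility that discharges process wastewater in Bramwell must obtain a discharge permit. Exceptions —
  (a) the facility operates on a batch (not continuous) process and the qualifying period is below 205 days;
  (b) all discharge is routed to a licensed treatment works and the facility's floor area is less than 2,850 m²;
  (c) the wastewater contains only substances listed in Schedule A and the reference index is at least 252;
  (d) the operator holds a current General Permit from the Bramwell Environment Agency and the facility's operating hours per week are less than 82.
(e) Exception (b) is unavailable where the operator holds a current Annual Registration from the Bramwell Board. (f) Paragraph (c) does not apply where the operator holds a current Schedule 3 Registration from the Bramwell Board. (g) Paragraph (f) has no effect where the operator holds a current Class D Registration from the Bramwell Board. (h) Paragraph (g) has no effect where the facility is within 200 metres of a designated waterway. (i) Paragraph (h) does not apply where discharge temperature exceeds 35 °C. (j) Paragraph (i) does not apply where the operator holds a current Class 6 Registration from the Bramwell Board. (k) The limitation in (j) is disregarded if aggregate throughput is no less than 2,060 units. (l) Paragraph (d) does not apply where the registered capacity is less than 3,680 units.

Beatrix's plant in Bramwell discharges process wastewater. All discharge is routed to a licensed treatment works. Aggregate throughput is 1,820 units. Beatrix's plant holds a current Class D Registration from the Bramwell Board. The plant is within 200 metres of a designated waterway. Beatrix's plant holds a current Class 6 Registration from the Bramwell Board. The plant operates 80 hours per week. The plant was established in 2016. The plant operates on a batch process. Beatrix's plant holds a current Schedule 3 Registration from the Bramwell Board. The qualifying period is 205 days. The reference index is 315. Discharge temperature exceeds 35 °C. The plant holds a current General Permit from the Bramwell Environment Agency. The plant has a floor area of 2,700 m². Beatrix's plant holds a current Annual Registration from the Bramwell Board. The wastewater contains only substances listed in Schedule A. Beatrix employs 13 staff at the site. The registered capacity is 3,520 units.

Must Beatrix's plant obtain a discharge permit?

Exception (a) fails — the qualifying period is 205 days, not below 205 days.
All of (b)'s requirements are met (discharge is routed to a licensed treatment works; the facility's floor area is 2,700 m², less than the 2,850 m² limit). However, paragraph (e) must be considered: (e) operates — a current Annual Registration is held. (b) is therefore removed.
All of (c)'s requirements are met (the wastewater is Schedule-A-only; the reference index is 315, meeting the 252 threshold). Turning to paragraphs (f)–(k): (f) operates against (c): a current Schedule 3 Registration is held. (g) would limit (f) — a current Class D Registration is held — but (h) sets (g) aside: (h) operates — the plant is within 200 m of a designated waterway. (i) is triggered (discharge temperature exceeds 35 °C), but is overridden by (j): (j) operates against (i): a current Class 6 Registration is held. (k), which would lift (j), is not engaged — aggregate throughput is 1,820 units, short of 2,060 units. So (c) is unavailable.
Exception (d)'s conditions are all satisfied: a current General Permit is held; the facility's operating hours per week are 80, less than the 82 limit. However, paragraph (l) must be considered: (l) applies — the registered capacity is 3,520 units, less than the 3,680 units limit. Exception (d) does not apply.
No exception applies. The general rule governs.

Yes — Beatrix's plant must obtain a discharge permit.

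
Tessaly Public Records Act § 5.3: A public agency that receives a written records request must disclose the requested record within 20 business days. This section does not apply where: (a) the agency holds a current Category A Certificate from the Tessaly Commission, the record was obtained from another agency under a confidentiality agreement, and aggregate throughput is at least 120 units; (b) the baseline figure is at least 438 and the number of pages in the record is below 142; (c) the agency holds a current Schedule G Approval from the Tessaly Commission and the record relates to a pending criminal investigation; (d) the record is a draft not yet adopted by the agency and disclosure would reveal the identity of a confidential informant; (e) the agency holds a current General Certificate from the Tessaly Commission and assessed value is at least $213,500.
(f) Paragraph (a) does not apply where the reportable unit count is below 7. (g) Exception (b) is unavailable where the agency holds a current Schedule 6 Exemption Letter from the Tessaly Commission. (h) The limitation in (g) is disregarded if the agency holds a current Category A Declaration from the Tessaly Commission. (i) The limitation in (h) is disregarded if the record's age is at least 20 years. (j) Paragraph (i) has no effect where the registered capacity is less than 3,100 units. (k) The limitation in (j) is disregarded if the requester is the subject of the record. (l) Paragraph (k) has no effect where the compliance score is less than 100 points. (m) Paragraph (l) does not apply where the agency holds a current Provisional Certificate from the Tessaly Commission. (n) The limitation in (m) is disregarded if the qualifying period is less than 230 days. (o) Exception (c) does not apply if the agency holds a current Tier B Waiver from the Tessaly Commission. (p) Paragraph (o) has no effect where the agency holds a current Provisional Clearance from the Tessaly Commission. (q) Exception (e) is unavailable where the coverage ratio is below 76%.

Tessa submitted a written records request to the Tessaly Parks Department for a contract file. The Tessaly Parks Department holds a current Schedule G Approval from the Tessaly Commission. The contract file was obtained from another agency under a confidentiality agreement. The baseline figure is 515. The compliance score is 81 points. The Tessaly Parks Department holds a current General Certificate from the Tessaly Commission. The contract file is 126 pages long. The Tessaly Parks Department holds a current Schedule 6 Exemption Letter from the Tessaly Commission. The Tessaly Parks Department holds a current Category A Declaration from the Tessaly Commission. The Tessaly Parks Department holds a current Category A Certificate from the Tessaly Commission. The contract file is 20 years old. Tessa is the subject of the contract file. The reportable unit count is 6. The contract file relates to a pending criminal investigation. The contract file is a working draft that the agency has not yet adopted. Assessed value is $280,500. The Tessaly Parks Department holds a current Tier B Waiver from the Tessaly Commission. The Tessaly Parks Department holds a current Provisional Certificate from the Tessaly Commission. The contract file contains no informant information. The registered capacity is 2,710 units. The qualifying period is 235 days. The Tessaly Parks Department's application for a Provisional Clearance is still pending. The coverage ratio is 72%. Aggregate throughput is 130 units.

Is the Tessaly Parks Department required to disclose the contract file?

Yes — the Tessaly Parks Department must disclose the contract file.

Exception (a): a current Category A Certificate is held; the contract file was obtained under a confidentiality agreement; aggregate throughput is 130 units, meeting the 120 units threshold — every condition holds. But: (f) operates against (a): the reportable unit count is 6, below the 7 limit. (a) is therefore removed.
Exception (b): the baseline figure is 515, meeting the 438 threshold; the number of pages in the record is 126, below the 142 limit — every condition holds. But applying paragraphs (g)–(n): (g) is triggered — a current Schedule 6 Exemption Letter is held. (h) applies (a current Category A Declaration is held), but is set aside by (i): (i) operates against (h): the record's age is 20 years, meeting the 20 years threshold. (j) would limit (i) — the registered capacity is 2,710 units, less than the 3,100 units limit — but (k) sets (j) aside: (k) operates against (j): Tessa is the subject of the contract file. (l) would limit (k) — the compliance score is 81 points, less than the 100 points limit — but (m) sets (l) aside: (m) is triggered — a current Provisional Certificate is held. (n) is inapplicable (the qualifying period is 235 days, not less than 230 days), so (m) stands. Exception (b) does not apply.
Exception (c): a current Schedule G Approval is held; the contract file relates to a pending investigation — every condition holds. However, paragraphs (o)–(p) must be considered: (o) operates against (c): a current Tier B Waiver is held. (p), which would lift (o), does not operate here — the Provisional Clearance is not current. Exception (c) does not apply.
Exception (d) requires that disclosure would reveal the identity of a confidential informant; but the contract file contains no informant information, so (d) is unavailable.
Exception (e): a current General Certificate is held; assessed value is $280,500, meeting the $213,500 threshold — every condition holds. But: (q) operates against (e): the coverage ratio is 72%, below the 76% limit. Exception (e) does not apply.
No exception is made out. the Tessaly Parks Department falls within the general rule.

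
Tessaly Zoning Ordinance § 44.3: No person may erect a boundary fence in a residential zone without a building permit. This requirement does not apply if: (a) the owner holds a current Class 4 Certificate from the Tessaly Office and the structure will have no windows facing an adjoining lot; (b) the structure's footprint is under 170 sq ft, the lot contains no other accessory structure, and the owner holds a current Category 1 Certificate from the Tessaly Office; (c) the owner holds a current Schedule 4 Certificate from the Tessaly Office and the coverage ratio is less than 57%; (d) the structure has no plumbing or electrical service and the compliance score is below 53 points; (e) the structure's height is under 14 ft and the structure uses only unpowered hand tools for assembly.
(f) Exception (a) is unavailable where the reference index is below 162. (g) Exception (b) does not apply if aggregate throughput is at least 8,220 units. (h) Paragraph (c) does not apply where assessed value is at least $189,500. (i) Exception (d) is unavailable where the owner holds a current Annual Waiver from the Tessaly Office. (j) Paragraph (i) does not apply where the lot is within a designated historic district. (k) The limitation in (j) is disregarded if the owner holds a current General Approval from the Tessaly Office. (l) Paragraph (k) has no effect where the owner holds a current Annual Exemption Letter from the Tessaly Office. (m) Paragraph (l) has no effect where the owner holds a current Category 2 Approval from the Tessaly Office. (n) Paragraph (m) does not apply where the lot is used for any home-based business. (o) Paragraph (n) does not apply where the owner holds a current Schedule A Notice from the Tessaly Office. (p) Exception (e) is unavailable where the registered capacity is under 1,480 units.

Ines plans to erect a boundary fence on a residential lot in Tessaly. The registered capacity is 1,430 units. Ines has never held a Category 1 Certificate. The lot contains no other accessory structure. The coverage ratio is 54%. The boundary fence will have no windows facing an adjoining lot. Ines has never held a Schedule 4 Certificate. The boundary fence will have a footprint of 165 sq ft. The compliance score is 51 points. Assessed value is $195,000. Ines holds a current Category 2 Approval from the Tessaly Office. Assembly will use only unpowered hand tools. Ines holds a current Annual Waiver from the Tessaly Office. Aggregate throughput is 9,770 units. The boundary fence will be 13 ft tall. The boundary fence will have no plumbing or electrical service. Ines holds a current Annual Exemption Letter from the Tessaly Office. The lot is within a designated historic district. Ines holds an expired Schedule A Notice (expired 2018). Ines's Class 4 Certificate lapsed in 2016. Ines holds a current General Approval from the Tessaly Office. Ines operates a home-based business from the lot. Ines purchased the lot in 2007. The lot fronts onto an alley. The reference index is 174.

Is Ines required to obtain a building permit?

No — exception (d) applies; Ines does not need a building permit.

Exception (a) fails — no current Class 4 Certificate is held.
Exception (b) requires that the owner holds a current Category 1 Certificate from the Tessaly Office; but no current Category 1 Certificate is held, so (b) is unavailable.
Exception (c) requires that the owner holds a current Schedule 4 Certificate from the Tessaly Office; but the Schedule 4 Certificate is not current, so (c) is unavailable.
All of (d)'s requirements are met (there is no plumbing or electrical service; the compliance score is 51 points, below the 53 points limit). As to paragraphs (i)–(o): (i) is triggered (a current Annual Waiver is held), but is overridden by (j): (j) operates against (i): the lot is in a historic district. (k) is engaged (a current General Approval is held), but is itself disapplied by (l): (l) operates against (k): a current Annual Exemption Letter is held. (m) is engaged (a current Category 2 Approval is held), but is itself disapplied by (n): (n) applies — a home-based business operates on the lot. (o), which would lift (n), is not triggered — there is no Schedule A Notice in force. So (d) applies.
All of (e)'s requirements are met (the structure's height is 13 ft, under the 14 ft limit; assembly uses only hand tools). Turning to paragraph (p): (p) applies — the registered capacity is 1,430 units, under the 1,480 units limit. So (e) is unavailable.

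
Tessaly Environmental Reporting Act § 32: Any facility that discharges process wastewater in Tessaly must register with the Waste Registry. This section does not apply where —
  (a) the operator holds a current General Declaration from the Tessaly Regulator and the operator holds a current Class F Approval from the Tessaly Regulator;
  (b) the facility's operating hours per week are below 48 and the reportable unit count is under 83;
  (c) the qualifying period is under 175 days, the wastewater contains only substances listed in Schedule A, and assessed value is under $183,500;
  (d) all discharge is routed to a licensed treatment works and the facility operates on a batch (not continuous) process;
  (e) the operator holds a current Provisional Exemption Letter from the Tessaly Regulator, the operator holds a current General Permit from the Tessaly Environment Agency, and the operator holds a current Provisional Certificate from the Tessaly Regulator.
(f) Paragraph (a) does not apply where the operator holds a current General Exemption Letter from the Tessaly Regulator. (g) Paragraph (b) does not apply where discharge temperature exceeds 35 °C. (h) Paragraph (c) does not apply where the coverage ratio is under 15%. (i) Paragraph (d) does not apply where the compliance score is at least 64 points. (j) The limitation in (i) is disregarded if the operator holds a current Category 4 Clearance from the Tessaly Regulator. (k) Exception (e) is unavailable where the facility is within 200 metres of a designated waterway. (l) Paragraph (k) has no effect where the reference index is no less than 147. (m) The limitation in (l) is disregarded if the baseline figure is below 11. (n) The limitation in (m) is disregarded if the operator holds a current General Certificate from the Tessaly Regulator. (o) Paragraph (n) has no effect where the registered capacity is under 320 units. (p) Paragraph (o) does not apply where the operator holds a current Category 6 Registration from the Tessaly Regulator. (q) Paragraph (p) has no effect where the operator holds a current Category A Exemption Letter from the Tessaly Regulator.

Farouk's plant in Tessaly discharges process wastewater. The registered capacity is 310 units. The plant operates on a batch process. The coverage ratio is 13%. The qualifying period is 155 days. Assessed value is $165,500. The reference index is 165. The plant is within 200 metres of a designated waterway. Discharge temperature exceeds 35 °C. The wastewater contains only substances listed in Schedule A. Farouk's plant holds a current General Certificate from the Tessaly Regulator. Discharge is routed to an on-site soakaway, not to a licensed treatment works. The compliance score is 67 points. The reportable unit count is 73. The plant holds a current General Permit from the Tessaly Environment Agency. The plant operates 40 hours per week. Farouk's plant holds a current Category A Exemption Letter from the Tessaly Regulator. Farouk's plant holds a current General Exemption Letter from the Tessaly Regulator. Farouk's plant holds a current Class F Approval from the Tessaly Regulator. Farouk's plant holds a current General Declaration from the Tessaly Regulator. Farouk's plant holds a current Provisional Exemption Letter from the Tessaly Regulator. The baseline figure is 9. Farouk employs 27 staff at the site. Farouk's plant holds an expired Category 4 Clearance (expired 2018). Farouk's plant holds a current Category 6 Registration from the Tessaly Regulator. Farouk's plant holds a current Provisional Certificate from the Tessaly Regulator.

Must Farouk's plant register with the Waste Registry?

Yes — Farouk's plant must register with the Waste Registry.

Exception (a)'s conditions are all satisfied: a current General Declaration is held; a current Class F Approval is held. But applying paragraph (f): (f) operates against (a): a current General Exemption Letter is held. So (a) is unavailable.
Exception (b) is satisfied on its face — the facility's operating hours per week are 40, below the 48 limit; the reportable unit count is 73, under the 83 limit. Turning to paragraph (g): (g) operates against (b): discharge temperature exceeds 35 °C. Exception (b) does not apply.
Exception (c) is satisfied on its face — the qualifying period is 155 days, under the 175 days limit; the wastewater is Schedule-A-only; assessed value is $165,500, under the $183,500 limit. Turning to paragraph (h): (h) operates against (c): the coverage ratio is 13%, under the 15% limit. (c) is therefore removed.
Exception (d) requires that all discharge is routed to a licensed treatment works; but discharge is not routed to a licensed treatment works, so (d) is unavailable.
All of (e)'s requirements are met (a current Provisional Exemption Letter is held; a current General Permit is held; a current Provisional Certificate is held). But applying paragraphs (k)–(q): (k) operates against (e): the plant is within 200 m of a designated waterway. (l) operates (the reference index is 165, meeting the 147 threshold), but is itself disapplied by (m): (m) operates against (l): the baseline figure is 9, below the 11 limit. (n) is triggered (a current General Certificate is held), but is itself disapplied by (o): (o) operates against (n): the registered capacity is 310 units, under the 320 units limit. (p) is triggered (a current Category 6 Registration is held), but is overridden by (q): (q) operates against (p): a current Category A Exemption Letter is held. So (e) is unavailable.
No exception applies. The general rule governs.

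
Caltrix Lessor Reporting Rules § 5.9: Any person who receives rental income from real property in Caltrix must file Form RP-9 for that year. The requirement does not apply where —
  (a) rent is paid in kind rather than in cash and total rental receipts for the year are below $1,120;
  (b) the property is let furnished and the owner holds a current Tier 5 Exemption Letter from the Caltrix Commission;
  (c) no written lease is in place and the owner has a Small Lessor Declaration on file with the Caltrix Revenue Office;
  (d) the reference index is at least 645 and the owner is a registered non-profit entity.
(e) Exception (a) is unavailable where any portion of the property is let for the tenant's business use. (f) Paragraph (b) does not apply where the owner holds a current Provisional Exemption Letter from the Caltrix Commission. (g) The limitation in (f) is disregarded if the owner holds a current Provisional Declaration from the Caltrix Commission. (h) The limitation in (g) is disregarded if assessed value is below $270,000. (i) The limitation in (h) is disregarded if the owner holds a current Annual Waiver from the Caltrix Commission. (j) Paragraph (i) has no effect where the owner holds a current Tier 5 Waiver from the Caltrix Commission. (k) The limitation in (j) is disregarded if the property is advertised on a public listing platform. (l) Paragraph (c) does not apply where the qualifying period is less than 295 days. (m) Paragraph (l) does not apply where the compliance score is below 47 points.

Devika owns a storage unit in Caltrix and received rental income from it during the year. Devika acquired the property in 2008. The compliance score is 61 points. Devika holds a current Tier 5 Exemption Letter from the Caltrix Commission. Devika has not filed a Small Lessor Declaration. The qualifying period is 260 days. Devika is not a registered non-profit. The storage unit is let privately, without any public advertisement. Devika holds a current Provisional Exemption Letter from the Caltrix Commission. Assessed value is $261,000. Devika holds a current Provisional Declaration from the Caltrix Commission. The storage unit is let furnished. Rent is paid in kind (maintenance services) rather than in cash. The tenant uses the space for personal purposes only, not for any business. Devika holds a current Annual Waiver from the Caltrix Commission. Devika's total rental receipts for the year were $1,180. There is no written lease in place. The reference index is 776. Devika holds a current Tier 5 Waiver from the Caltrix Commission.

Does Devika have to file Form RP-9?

Yes — Devika must file Form RP-9.

Exception (a) requires that total rental receipts for the year are below $1,120; but total rental receipts for the year are $1,180, not below $1,120, so (a) is unavailable.
Exception (b)'s conditions are all satisfied: the property is let furnished; a current Tier 5 Exemption Letter is held. But applying paragraphs (f)–(k): (f) is triggered — a current Provisional Exemption Letter is held. (g) would limit (f) — a current Provisional Declaration is held — but (h) sets (g) aside: (h) operates against (g): assessed value is $261,000, below the $270,000 limit. (i) is engaged (a current Annual Waiver is held), but yields to (j): (j) operates against (i): a current Tier 5 Waiver is held. (k) is not triggered (the property is let privately without advertisement), so (j) stands. Exception (b) does not apply.
Exception (c) fails — no Small Lessor Declaration is on file.
Exception (d) does not apply: Devika is not a registered non-profit.
No exception is made out. Devika falls within the general rule.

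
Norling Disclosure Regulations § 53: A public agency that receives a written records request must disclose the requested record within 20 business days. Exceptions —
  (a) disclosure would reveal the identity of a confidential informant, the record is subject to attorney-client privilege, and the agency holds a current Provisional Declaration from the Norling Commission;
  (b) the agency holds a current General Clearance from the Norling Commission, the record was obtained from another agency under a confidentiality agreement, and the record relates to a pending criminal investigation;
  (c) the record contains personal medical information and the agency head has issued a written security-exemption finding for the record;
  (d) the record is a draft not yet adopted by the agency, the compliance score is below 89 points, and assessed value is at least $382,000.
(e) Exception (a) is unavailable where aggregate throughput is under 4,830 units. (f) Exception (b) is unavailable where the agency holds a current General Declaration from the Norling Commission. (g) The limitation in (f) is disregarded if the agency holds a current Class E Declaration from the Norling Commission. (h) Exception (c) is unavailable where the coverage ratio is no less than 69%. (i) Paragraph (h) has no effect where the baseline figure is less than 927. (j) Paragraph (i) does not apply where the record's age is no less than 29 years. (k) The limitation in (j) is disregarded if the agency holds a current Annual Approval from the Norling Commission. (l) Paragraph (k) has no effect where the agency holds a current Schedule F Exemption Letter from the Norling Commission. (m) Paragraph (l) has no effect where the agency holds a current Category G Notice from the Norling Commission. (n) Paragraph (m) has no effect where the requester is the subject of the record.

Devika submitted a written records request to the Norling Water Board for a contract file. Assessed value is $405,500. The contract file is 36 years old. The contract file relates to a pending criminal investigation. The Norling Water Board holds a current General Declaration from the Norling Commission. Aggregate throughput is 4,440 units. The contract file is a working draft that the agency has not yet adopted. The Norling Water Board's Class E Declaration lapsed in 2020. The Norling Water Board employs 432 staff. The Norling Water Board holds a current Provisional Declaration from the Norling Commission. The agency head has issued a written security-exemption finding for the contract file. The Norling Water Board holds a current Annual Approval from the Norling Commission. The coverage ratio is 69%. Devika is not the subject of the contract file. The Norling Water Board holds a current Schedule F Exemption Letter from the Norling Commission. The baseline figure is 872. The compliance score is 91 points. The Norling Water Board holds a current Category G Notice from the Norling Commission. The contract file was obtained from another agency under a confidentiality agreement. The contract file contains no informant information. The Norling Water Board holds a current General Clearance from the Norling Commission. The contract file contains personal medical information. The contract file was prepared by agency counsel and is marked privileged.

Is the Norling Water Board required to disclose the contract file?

No — exception (c) applies; the Norling Water Board is not required to disclose the contract file.

Exception (a) fails — the contract file contains no informant information.
Exception (b)'s conditions are all satisfied: a current General Clearance is held; the contract file was obtained under a confidentiality agreement; the contract file relates to a pending investigation. But: (f) operates — a current General Declaration is held. (g) is inapplicable (there is no Class E Declaration in force), so (f) stands. So (b) is unavailable.
Exception (c) is satisfied on its face — the contract file contains personal medical information; a written security-exemption finding has been issued. Under paragraphs (h)–(n): (h) would limit (c) — the coverage ratio is 69%, meeting the 69% threshold — but (i) sets (h) aside: (i) operates against (h): the baseline figure is 872, less than the 927 limit. (j) is engaged (the record's age is 36 years, meeting the 29 years threshold), but yields to (k): (k) operates — a current Annual Approval is held. (l) is triggered (a current Schedule F Exemption Letter is held), but is itself disapplied by (m): (m) operates — a current Category G Notice is held. (n) does not operate here (Devika is not the subject of the contract file), so (m) stands. (c) remains available.
Exception (d) does not apply: the compliance score is 91 points, not below 89 points.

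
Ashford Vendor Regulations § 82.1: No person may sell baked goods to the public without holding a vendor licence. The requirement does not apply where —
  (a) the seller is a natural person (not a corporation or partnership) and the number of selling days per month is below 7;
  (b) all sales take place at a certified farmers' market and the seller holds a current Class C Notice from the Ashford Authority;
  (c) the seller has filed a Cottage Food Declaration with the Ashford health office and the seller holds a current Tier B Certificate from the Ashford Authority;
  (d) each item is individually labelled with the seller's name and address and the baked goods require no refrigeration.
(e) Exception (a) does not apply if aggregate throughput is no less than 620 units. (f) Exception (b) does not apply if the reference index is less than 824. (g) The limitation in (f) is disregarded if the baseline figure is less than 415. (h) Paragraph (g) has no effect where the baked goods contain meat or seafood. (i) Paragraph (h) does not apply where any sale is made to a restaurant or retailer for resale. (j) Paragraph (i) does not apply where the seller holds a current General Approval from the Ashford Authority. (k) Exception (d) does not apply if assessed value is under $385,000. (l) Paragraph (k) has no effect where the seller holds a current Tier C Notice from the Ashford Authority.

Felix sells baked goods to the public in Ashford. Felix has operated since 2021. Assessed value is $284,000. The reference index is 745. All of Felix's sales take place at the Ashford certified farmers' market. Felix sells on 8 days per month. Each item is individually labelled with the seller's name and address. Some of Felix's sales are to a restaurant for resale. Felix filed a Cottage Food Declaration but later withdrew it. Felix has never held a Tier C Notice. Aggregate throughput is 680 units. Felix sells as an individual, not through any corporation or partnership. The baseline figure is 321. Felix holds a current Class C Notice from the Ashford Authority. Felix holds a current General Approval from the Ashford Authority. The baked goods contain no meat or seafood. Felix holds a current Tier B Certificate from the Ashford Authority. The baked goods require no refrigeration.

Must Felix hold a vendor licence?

Exception (a) fails — the number of selling days per month is 8, not below 7.
Exception (b): all sales are at a certified farmers' market; a current Class C Notice is held — every condition holds. Under paragraphs (f)–(j): (f) is engaged (the reference index is 745, less than the 824 limit), but is overridden by (g): (g) operates against (f): the baseline figure is 321, less than the 415 limit. (h) does not operate here (the baked goods contain no meat or seafood), so (g) stands. So (b) applies.
Exception (c) requires that the seller has filed a Cottage Food Declaration with the Ashford health office; but the Cottage Food Declaration was withdrawn, so (c) is unavailable.
All of (d)'s requirements are met (items are individually labelled; the baked goods are shelf-stable). Turning to paragraphs (k)–(l): (k) operates against (d): assessed value is $284,000, under the $385,000 limit. (l), which would lift (k), is not triggered — there is no Tier C Notice in force. (d) is therefore removed.

No — exception (b) applies; Felix is not required to hold a vendor licence.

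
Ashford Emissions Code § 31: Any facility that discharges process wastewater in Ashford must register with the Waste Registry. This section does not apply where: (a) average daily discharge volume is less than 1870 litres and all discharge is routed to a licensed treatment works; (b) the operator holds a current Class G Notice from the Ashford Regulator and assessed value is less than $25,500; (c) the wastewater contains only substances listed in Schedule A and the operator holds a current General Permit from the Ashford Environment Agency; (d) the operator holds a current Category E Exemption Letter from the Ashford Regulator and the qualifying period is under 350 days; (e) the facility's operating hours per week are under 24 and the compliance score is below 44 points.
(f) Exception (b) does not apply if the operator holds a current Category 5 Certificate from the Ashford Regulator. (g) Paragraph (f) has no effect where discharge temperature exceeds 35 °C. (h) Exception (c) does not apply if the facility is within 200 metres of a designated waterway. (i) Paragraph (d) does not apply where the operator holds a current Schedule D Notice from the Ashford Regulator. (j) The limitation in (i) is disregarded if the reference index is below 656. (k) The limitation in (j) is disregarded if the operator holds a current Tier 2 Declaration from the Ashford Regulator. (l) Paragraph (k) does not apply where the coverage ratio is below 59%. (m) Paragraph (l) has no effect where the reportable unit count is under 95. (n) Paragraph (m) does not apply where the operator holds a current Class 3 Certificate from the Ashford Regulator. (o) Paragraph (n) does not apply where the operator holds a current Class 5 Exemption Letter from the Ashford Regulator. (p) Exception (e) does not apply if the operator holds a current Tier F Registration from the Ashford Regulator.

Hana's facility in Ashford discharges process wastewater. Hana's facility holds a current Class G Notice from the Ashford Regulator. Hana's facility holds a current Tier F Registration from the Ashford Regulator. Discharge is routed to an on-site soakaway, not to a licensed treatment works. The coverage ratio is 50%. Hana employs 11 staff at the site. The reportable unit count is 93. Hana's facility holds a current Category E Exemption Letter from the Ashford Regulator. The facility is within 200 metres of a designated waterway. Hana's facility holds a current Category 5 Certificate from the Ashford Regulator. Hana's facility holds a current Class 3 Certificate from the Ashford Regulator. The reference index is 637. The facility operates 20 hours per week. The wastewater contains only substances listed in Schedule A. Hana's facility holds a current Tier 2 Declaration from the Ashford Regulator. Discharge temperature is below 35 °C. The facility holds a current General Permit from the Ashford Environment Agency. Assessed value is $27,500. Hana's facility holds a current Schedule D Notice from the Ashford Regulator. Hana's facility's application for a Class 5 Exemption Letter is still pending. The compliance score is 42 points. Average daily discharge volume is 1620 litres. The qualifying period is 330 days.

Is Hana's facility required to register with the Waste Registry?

Exception (a) requires that all discharge is routed to a licensed treatment works; but discharge is not routed to a licensed treatment works, so (a) is unavailable.
Exception (b) fails — assessed value is $27,500, not less than $25,500.
Exception (c) is satisfied on its face — the wastewater is Schedule-A-only; a current General Permit is held. However, paragraph (h) must be considered: (h) operates against (c): the facility is within 200 m of a designated waterway. (c) is therefore removed.
Exception (d)'s conditions are all satisfied: a current Category E Exemption Letter is held; the qualifying period is 330 days, under the 350 days limit. Considering the limiting provisions: (i) would limit (d) — a current Schedule D Notice is held — but (j) sets (i) aside: (j) operates — the reference index is 637, below the 656 limit. (k) would limit (j) — a current Tier 2 Declaration is held — but (l) sets (k) aside: (l) is engaged — the coverage ratio is 50%, below the 59% limit. (m) would limit (l) — the reportable unit count is 93, under the 95 limit — but (n) sets (m) aside: (n) operates against (m): a current Class 3 Certificate is held. (o), which would lift (n), is inapplicable — there is no Class 5 Exemption Letter in force. Exception (d) stands.
Exception (e): the facility's operating hours per week are 20, under the 24 limit; the compliance score is 42 points, below the 44 points limit — every condition holds. Turning to paragraph (p): (p) operates against (e): a current Tier F Registration is held. Exception (e) does not apply.

No — exception (d) applies; Hana's facility is not required to register with the Waste Registry.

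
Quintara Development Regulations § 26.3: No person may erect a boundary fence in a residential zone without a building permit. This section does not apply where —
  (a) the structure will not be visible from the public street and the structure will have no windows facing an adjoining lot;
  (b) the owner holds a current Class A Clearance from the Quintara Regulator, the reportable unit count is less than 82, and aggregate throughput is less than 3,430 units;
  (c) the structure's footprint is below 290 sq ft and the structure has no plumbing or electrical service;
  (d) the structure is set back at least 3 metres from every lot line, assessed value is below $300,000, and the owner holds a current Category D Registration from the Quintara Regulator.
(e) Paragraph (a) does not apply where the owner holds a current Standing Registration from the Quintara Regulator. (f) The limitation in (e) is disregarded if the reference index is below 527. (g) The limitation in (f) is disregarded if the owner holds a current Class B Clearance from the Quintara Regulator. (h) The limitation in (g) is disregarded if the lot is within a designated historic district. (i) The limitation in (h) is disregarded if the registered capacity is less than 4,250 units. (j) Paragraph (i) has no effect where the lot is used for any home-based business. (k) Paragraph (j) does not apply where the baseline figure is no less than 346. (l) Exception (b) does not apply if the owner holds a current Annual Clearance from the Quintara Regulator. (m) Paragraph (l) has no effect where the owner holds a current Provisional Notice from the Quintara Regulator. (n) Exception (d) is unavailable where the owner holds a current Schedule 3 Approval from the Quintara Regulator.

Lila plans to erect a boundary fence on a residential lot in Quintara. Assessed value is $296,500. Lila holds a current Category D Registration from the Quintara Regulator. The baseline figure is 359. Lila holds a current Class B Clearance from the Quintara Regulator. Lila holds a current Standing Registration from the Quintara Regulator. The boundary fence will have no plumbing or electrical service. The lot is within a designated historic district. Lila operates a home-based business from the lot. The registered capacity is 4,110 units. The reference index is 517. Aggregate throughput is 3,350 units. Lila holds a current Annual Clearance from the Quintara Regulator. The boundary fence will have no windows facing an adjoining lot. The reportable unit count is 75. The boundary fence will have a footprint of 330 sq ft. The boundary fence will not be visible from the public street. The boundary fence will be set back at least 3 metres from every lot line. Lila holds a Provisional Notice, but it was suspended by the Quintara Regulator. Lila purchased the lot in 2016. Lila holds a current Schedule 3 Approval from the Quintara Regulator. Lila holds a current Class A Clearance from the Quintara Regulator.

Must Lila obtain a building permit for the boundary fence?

Exception (a)'s conditions are all satisfied: the structure will not be visible from the street; no windows face an adjoining lot. But: (e) operates against (a): a current Standing Registration is held. (f) applies (the reference index is 517, below the 527 limit), but is overridden by (g): (g) operates — a current Class B Clearance is held. (h) would limit (g) — the lot is in a historic district — but (i) sets (h) aside: (i) operates against (h): the registered capacity is 4,110 units, less than the 4,250 units limit. (j) would limit (i) — a home-based business operates on the lot — but (k) sets (j) aside: (k) is engaged — the baseline figure is 359, meeting the 346 threshold. (a) is therefore removed.
Exception (b)'s conditions are all satisfied: a current Class A Clearance is held; the reportable unit count is 75, less than the 82 limit; aggregate throughput is 3,350 units, less than the 3,430 units limit. Turning to paragraphs (l)–(m): (l) applies — a current Annual Clearance is held. (m) does not operate here (no current Provisional Notice is held), so (l) stands. (b) is therefore removed.
Exception (c) fails — the structure's footprint is 330 sq ft, not below 290 sq ft.
Exception (d): the setback is at least 3 m on every side; assessed value is $296,500, below the $300,000 limit; a current Category D Registration is held — every condition holds. However, paragraph (n) must be considered: (n) operates — a current Schedule 3 Approval is held. Exception (d) does not apply.
Every exception is unavailable, so the rule governs.

Yes — Lila must obtain a building permit.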